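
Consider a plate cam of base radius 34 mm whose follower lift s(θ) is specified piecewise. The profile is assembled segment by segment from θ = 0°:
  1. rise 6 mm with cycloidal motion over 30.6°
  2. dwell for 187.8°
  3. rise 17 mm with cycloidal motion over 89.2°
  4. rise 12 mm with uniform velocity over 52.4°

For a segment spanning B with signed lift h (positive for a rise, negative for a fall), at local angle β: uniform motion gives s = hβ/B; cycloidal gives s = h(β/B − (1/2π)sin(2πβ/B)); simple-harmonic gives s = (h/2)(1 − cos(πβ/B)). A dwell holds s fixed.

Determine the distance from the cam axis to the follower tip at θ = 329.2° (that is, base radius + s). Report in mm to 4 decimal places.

seg 1 [0°–30.6°] cycloidal, h=6: full span → s += 6 → s = 6.0000
seg 2 [30.6°–218.4°] dwell: s stays 6.0000
seg 3 [218.4°–307.6°] cycloidal, h=17: full span → s += 17 → s = 23.0000
seg 4 [307.6°–360°] uniform, h=12: θ=329.2° here. β=21.6, B=52.4. 12·21.6/52.4 = 4.9466 → s = 27.9466
radial distance = base radius + s = 34 + 27.9466 = 61.9466

61.9466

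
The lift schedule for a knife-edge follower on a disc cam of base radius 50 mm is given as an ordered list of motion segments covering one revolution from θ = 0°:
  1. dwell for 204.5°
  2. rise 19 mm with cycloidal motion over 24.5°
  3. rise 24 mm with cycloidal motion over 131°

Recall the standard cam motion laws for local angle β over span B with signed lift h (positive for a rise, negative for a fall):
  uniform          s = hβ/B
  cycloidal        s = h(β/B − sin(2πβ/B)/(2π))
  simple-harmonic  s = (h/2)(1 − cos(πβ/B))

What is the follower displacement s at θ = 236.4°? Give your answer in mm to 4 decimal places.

seg 1 [0°–204.5°] dwell: s stays 0.0000
seg 2 [204.5°–229°] cycloidal, h=19: full span → s += 19 → s = 19.0000
seg 3 [229°–360°] cycloidal, h=24: θ=236.4° here. β=7.4, B=131. 24·(0.0565 − sin(2π·0.0565)/(2π)) = 0.0283 → s = 19.0283

19.0283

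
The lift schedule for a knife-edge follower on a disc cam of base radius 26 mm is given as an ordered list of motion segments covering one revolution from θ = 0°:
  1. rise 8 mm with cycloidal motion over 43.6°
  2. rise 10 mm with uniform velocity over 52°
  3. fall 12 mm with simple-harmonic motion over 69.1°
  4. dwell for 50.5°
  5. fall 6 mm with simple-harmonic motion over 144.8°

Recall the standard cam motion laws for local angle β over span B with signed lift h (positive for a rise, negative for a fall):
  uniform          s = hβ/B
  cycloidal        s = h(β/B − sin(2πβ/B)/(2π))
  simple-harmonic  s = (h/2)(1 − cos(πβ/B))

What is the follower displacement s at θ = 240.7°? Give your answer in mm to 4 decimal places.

seg 1 [0°–43.6°] cycloidal, h=8: full span → s += 8 → s = 8.0000
seg 2 [43.6°–95.6°] uniform, h=10: full span → s += 10 → s = 18.0000
seg 3 [95.6°–164.7°] simple-harmonic, h=-12: full span → s += -12 → s = 6.0000
seg 4 [164.7°–215.2°] dwell: s stays 6.0000
seg 5 [215.2°–360°] simple-harmonic, h=-6: θ=240.7° here. β=25.5, B=144.8. -6/2·(1 − cos(π·0.1761)) = -0.4475 → s = 5.5525

5.5525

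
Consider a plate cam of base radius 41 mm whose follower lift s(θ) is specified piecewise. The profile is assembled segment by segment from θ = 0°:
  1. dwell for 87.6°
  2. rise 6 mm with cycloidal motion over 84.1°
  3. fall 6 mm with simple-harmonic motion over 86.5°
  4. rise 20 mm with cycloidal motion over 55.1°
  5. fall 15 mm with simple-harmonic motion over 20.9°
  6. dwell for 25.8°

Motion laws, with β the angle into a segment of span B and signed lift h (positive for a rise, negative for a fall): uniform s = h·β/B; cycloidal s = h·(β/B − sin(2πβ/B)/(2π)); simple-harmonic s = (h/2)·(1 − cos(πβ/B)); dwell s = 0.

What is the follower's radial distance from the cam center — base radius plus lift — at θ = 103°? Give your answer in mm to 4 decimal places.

seg 1 [0°–87.6°] dwell: s stays 0.0000
seg 2 [87.6°–171.7°] cycloidal, h=6: θ=103° here. β=15.4, B=84.1. 6·(0.1831 − sin(2π·0.1831)/(2π)) = 0.2269 → s = 0.2269
radial distance = base radius + s = 41 + 0.2269 = 41.2269

41.2269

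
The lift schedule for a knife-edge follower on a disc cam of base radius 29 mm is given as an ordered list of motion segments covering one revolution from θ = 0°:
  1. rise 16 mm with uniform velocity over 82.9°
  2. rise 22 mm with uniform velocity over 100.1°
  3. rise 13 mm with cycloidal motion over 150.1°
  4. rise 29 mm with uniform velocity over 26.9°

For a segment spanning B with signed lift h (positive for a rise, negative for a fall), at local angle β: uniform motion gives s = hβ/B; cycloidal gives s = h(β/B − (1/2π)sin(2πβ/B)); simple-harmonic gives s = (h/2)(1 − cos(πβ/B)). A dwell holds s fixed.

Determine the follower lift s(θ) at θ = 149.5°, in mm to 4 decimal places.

seg 1 [0°–82.9°] uniform, h=16: full span → s += 16 → s = 16.0000
seg 2 [82.9°–183°] uniform, h=22: θ=149.5° here. β=66.6, B=100.1. 22·66.6/100.1 = 14.6374 → s = 30.6374

30.6374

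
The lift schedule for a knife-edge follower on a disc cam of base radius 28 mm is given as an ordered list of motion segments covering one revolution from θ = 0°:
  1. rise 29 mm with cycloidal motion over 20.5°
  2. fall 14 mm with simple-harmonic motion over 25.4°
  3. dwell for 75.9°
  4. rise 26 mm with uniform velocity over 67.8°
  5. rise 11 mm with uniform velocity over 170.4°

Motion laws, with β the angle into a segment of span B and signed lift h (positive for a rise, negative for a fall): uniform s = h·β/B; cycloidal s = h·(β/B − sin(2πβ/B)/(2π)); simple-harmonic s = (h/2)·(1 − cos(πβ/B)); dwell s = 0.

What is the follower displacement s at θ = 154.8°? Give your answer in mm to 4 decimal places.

seg 1 [0°–20.5°] cycloidal, h=29: full span → s += 29 → s = 29.0000
seg 2 [20.5°–45.9°] simple-harmonic, h=-14: full span → s += -14 → s = 15.0000
seg 3 [45.9°–121.8°] dwell: s stays 15.0000
seg 4 [121.8°–189.6°] uniform, h=26: θ=154.8° here. β=33, B=67.8. 26·33/67.8 = 12.6549 → s = 27.6549

27.6549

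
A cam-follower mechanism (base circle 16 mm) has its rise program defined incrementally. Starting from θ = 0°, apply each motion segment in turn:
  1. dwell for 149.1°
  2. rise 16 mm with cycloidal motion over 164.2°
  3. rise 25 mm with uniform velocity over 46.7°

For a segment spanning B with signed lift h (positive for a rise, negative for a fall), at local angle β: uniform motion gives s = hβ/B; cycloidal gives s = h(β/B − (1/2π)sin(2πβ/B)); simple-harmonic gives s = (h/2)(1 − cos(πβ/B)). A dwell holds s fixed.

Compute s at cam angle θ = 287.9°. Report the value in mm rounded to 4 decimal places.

seg 1 [0°–149.1°] dwell: s stays 0.0000
seg 2 [149.1°–313.3°] cycloidal, h=16: θ=287.9° here. β=138.8, B=164.2. 16·(0.8453 − sin(2π·0.8453)/(2π)) = 15.6283 → s = 15.6283

15.6283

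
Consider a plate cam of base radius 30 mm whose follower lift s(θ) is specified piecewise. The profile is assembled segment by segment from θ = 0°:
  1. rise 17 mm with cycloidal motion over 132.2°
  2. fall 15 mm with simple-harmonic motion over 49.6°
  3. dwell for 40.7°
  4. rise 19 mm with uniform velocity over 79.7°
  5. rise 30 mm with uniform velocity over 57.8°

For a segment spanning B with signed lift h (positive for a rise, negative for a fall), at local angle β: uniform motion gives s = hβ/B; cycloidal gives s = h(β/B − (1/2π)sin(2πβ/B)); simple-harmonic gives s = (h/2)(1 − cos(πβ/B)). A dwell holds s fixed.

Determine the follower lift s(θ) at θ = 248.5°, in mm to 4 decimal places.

seg 1 [0°–132.2°] cycloidal, h=17: full span → s += 17 → s = 17.0000
seg 2 [132.2°–181.8°] simple-harmonic, h=-15: full span → s += -15 → s = 2.0000
seg 3 [181.8°–222.5°] dwell: s stays 2.0000
seg 4 [222.5°–302.2°] uniform, h=19: θ=248.5° here. β=26, B=79.7. 19·26/79.7 = 6.1982 → s = 8.1982

8.1982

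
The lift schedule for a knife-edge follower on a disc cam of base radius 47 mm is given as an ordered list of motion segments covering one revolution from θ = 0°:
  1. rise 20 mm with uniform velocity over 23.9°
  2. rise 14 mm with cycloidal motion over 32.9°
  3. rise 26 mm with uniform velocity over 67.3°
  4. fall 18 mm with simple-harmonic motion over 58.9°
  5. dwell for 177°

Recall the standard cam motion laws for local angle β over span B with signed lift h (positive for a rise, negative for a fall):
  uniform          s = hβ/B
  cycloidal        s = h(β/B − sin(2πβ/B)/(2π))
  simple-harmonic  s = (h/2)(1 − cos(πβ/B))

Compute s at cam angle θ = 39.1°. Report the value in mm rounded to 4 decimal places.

seg 1 [0°–23.9°] uniform, h=20: full span → s += 20 → s = 20.0000
seg 2 [23.9°–56.8°] cycloidal, h=14: θ=39.1° here. β=15.2, B=32.9. 14·(0.4620 − sin(2π·0.4620)/(2π)) = 5.9412 → s = 25.9412

25.9412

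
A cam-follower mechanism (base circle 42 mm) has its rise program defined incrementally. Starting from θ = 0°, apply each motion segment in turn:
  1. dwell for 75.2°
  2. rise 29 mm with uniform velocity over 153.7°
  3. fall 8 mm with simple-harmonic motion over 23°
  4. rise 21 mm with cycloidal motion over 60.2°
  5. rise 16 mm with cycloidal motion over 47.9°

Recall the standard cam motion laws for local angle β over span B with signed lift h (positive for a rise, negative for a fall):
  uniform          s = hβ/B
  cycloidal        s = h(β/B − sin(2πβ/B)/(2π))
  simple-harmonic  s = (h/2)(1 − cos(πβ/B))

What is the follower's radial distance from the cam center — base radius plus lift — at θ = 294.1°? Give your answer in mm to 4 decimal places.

seg 1 [0°–75.2°] dwell: s stays 0.0000
seg 2 [75.2°–228.9°] uniform, h=29: full span → s += 29 → s = 29.0000
seg 3 [228.9°–251.9°] simple-harmonic, h=-8: full span → s += -8 → s = 21.0000
seg 4 [251.9°–312.1°] cycloidal, h=21: θ=294.1° here. β=42.2, B=60.2. 21·(0.7010 − sin(2π·0.7010)/(2π)) = 17.9060 → s = 38.9060
radial distance = base radius + s = 42 + 38.9060 = 80.9060

80.9060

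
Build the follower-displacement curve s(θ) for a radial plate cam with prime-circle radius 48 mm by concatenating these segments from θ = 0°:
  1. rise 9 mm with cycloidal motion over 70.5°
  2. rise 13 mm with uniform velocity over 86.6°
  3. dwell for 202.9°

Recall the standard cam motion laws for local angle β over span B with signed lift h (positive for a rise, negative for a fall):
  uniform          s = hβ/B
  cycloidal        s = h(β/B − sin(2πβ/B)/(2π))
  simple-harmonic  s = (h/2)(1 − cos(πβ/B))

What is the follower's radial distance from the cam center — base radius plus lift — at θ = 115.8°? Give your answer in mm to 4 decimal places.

seg 1 [0°–70.5°] cycloidal, h=9: full span → s += 9 → s = 9.0000
seg 2 [70.5°–157.1°] uniform, h=13: θ=115.8° here. β=45.3, B=86.6. 13·45.3/86.6 = 6.8002 → s = 15.8002
radial distance = base radius + s = 48 + 15.8002 = 63.8002

63.8002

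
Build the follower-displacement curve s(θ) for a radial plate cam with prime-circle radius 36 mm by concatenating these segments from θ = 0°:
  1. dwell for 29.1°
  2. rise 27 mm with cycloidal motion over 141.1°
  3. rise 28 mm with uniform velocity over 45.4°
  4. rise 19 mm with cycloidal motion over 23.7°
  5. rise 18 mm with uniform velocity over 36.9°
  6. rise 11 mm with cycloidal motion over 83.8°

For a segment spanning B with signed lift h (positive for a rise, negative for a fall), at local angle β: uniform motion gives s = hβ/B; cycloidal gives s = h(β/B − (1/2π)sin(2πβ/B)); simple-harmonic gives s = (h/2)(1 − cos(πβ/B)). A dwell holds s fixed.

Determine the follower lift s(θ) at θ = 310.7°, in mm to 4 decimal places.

seg 1 [0°–29.1°] dwell: s stays 0.0000
seg 2 [29.1°–170.2°] cycloidal, h=27: full span → s += 27 → s = 27.0000
seg 3 [170.2°–215.6°] uniform, h=28: full span → s += 28 → s = 55.0000
seg 4 [215.6°–239.3°] cycloidal, h=19: full span → s += 19 → s = 74.0000
seg 5 [239.3°–276.2°] uniform, h=18: full span → s += 18 → s = 92.0000
seg 6 [276.2°–360°] cycloidal, h=11: θ=310.7° here. β=34.5, B=83.8. 11·(0.4117 − sin(2π·0.4117)/(2π)) = 3.6064 → s = 95.6064

95.6064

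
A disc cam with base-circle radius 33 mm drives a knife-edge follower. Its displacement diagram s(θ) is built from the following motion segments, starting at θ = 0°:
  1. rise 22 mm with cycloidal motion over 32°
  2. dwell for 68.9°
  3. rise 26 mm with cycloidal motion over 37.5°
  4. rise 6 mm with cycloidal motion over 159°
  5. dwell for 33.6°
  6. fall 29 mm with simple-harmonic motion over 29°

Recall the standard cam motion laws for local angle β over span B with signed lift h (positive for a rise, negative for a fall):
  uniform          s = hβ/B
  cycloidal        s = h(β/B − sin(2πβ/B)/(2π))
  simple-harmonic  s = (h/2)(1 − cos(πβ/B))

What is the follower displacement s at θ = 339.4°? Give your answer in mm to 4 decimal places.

seg 1 [0°–32°] cycloidal, h=22: full span → s += 22 → s = 22.0000
seg 2 [32°–100.9°] dwell: s stays 22.0000
seg 3 [100.9°–138.4°] cycloidal, h=26: full span → s += 26 → s = 48.0000
seg 4 [138.4°–297.4°] cycloidal, h=6: full span → s += 6 → s = 54.0000
seg 5 [297.4°–331°] dwell: s stays 54.0000
seg 6 [331°–360°] simple-harmonic, h=-29: θ=339.4° here. β=8.4, B=29. -29/2·(1 − cos(π·0.2897)) = -5.6004 → s = 48.3996

48.3996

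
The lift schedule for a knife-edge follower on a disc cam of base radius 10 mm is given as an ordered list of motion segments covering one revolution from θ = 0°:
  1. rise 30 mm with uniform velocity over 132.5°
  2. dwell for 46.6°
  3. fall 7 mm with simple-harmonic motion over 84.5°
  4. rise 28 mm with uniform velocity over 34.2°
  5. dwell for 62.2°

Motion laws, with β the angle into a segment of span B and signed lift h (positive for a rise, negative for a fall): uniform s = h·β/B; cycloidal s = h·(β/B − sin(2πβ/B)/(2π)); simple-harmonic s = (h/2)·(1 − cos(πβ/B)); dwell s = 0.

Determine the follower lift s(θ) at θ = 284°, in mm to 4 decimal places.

seg 1 [0°–132.5°] uniform, h=30: full span → s += 30 → s = 30.0000
seg 2 [132.5°–179.1°] dwell: s stays 30.0000
seg 3 [179.1°–263.6°] simple-harmonic, h=-7: full span → s += -7 → s = 23.0000
seg 4 [263.6°–297.8°] uniform, h=28: θ=284° here. β=20.4, B=34.2. 28·20.4/34.2 = 16.7018 → s = 39.7018

39.7018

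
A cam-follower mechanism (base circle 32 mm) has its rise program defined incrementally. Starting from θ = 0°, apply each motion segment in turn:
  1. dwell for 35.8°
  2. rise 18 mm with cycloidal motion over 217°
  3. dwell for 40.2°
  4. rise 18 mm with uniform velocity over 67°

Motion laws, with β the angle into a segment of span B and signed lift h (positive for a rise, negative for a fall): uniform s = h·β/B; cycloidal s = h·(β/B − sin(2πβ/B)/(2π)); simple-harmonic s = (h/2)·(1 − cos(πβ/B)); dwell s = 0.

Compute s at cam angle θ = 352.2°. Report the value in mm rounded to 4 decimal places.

seg 1 [0°–35.8°] dwell: s stays 0.0000
seg 2 [35.8°–252.8°] cycloidal, h=18: full span → s += 18 → s = 18.0000
seg 3 [252.8°–293°] dwell: s stays 18.0000
seg 4 [293°–360°] uniform, h=18: θ=352.2° here. β=59.2, B=67. 18·59.2/67 = 15.9045 → s = 33.9045

33.9045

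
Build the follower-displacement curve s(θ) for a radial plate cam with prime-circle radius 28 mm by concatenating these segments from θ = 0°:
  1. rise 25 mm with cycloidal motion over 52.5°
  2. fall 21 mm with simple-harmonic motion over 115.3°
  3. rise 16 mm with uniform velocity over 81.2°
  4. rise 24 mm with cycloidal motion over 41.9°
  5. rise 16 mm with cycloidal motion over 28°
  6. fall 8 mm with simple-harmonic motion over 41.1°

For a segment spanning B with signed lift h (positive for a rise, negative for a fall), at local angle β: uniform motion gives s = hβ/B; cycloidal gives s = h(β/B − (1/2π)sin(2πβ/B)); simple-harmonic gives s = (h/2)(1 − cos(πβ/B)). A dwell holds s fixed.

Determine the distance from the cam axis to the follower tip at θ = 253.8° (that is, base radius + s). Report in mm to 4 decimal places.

seg 1 [0°–52.5°] cycloidal, h=25: full span → s += 25 → s = 25.0000
seg 2 [52.5°–167.8°] simple-harmonic, h=-21: full span → s += -21 → s = 4.0000
seg 3 [167.8°–249°] uniform, h=16: full span → s += 16 → s = 20.0000
seg 4 [249°–290.9°] cycloidal, h=24: θ=253.8° here. β=4.8, B=41.9. 24·(0.1146 − sin(2π·0.1146)/(2π)) = 0.2313 → s = 20.2313
radial distance = base radius + s = 28 + 20.2313 = 48.2313

48.2313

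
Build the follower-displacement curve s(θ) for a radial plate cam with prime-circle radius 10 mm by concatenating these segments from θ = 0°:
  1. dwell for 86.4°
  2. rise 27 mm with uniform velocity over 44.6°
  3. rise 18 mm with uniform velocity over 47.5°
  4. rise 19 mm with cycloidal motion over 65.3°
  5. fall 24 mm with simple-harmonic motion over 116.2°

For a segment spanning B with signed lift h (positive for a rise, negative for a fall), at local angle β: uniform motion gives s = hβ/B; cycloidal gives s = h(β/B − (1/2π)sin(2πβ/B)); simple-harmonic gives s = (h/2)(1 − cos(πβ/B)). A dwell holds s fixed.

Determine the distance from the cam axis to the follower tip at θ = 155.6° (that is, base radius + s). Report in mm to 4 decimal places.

seg 1 [0°–86.4°] dwell: s stays 0.0000
seg 2 [86.4°–131°] uniform, h=27: full span → s += 27 → s = 27.0000
seg 3 [131°–178.5°] uniform, h=18: θ=155.6° here. β=24.6, B=47.5. 18·24.6/47.5 = 9.3221 → s = 36.3221
radial distance = base radius + s = 10 + 36.3221 = 46.3221

46.3221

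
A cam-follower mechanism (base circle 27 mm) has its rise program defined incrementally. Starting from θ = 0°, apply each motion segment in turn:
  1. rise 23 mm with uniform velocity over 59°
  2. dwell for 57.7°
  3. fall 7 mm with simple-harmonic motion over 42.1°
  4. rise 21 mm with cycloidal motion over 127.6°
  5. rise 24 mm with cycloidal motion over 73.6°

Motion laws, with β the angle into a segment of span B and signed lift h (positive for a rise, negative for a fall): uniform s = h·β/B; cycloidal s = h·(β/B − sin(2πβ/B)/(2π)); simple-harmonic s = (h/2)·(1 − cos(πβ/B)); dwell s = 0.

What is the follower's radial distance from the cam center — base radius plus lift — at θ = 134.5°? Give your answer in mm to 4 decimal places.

seg 1 [0°–59°] uniform, h=23: full span → s += 23 → s = 23.0000
seg 2 [59°–116.7°] dwell: s stays 23.0000
seg 3 [116.7°–158.8°] simple-harmonic, h=-7: θ=134.5° here. β=17.8, B=42.1. -7/2·(1 − cos(π·0.4228)) = -2.6595 → s = 20.3405
radial distance = base radius + s = 27 + 20.3405 = 47.3405

47.3405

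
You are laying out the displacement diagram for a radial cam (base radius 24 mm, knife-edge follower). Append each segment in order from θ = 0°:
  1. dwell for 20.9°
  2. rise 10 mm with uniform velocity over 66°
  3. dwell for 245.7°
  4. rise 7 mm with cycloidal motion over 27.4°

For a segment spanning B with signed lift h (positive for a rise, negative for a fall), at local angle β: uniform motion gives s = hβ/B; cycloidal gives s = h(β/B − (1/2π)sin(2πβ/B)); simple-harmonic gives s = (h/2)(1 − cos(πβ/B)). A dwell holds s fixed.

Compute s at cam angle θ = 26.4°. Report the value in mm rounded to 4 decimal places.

seg 1 [0°–20.9°] dwell: s stays 0.0000
seg 2 [20.9°–86.9°] uniform, h=10: θ=26.4° here. β=5.5, B=66. 10·5.5/66 = 0.8333 → s = 0.8333

0.8333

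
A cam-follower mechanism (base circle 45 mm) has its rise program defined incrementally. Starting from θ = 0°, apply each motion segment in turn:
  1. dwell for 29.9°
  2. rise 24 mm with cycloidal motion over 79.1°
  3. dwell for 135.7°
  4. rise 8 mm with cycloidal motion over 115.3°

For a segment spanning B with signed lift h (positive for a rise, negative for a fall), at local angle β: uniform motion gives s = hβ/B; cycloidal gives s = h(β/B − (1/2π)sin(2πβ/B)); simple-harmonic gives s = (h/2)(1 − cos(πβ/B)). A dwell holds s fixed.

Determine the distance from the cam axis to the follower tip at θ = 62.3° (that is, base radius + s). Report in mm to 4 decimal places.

seg 1 [0°–29.9°] dwell: s stays 0.0000
seg 2 [29.9°–109°] cycloidal, h=24: θ=62.3° here. β=32.4, B=79.1. 24·(0.4096 − sin(2π·0.4096)/(2π)) = 7.7760 → s = 7.7760
radial distance = base radius + s = 45 + 7.7760 = 52.7760

52.7760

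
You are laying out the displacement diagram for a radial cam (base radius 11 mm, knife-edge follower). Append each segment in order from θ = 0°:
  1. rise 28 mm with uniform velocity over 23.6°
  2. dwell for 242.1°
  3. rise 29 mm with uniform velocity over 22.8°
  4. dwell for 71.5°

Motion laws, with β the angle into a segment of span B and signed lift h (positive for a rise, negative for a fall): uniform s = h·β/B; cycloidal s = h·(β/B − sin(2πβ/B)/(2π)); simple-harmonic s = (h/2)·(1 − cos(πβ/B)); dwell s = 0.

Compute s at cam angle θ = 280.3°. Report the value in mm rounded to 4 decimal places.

seg 1 [0°–23.6°] uniform, h=28: full span → s += 28 → s = 28.0000
seg 2 [23.6°–265.7°] dwell: s stays 28.0000
seg 3 [265.7°–288.5°] uniform, h=29: θ=280.3° here. β=14.6, B=22.8. 29·14.6/22.8 = 18.5702 → s = 46.5702

46.5702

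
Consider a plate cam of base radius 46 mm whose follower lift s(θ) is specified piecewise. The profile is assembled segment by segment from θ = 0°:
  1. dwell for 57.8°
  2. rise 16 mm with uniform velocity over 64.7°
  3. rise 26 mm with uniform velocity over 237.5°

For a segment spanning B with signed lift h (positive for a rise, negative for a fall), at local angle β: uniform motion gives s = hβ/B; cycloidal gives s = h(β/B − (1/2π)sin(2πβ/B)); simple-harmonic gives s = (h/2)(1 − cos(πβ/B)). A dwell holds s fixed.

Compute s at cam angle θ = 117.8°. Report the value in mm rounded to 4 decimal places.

seg 1 [0°–57.8°] dwell: s stays 0.0000
seg 2 [57.8°–122.5°] uniform, h=16: θ=117.8° here. β=60, B=64.7. 16·60/64.7 = 14.8377 → s = 14.8377

14.8377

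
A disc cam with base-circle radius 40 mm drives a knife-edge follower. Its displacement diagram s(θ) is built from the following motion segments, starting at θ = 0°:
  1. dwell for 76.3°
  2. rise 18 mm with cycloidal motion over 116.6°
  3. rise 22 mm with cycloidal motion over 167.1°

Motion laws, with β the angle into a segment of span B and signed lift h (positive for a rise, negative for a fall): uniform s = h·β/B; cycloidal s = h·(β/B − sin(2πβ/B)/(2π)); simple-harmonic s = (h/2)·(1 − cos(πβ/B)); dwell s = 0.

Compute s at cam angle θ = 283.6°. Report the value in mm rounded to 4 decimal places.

seg 1 [0°–76.3°] dwell: s stays 0.0000
seg 2 [76.3°–192.9°] cycloidal, h=18: full span → s += 18 → s = 18.0000
seg 3 [192.9°–360°] cycloidal, h=22: θ=283.6° here. β=90.7, B=167.1. 22·(0.5428 − sin(2π·0.5428)/(2π)) = 12.8714 → s = 30.8714

30.8714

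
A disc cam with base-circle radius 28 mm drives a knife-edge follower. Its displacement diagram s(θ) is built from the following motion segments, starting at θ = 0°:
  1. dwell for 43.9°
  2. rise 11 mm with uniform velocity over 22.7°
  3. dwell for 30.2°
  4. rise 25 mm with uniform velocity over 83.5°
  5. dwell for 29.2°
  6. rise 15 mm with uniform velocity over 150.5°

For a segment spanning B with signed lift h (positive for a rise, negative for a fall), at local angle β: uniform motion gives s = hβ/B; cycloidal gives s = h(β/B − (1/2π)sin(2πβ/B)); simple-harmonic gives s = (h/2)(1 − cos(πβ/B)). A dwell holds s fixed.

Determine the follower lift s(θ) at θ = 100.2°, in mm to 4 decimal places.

seg 1 [0°–43.9°] dwell: s stays 0.0000
seg 2 [43.9°–66.6°] uniform, h=11: full span → s += 11 → s = 11.0000
seg 3 [66.6°–96.8°] dwell: s stays 11.0000
seg 4 [96.8°–180.3°] uniform, h=25: θ=100.2° here. β=3.4, B=83.5. 25·3.4/83.5 = 1.0180 → s = 12.0180

12.0180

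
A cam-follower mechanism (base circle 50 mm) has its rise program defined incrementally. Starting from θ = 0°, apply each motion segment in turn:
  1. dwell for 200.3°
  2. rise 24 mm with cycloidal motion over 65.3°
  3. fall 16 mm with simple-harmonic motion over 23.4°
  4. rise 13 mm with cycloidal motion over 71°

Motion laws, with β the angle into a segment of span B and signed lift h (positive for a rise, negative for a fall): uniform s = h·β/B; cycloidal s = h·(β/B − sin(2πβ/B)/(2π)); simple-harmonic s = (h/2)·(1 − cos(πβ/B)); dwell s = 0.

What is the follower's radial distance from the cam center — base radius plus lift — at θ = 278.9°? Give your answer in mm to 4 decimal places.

seg 1 [0°–200.3°] dwell: s stays 0.0000
seg 2 [200.3°–265.6°] cycloidal, h=24: full span → s += 24 → s = 24.0000
seg 3 [265.6°–289°] simple-harmonic, h=-16: θ=278.9° here. β=13.3, B=23.4. -16/2·(1 − cos(π·0.5684)) = -9.7053 → s = 14.2947
radial distance = base radius + s = 50 + 14.2947 = 64.2947

64.2947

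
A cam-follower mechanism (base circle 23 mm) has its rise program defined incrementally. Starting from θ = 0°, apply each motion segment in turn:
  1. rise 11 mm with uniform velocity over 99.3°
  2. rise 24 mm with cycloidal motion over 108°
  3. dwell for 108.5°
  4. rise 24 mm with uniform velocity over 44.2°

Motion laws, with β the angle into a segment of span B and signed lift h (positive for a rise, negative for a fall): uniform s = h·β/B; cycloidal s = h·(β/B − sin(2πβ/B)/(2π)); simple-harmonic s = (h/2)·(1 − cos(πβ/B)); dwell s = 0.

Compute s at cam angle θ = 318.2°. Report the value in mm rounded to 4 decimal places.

seg 1 [0°–99.3°] uniform, h=11: full span → s += 11 → s = 11.0000
seg 2 [99.3°–207.3°] cycloidal, h=24: full span → s += 24 → s = 35.0000
seg 3 [207.3°–315.8°] dwell: s stays 35.0000
seg 4 [315.8°–360°] uniform, h=24: θ=318.2° here. β=2.4, B=44.2. 24·2.4/44.2 = 1.3032 → s = 36.3032

36.3032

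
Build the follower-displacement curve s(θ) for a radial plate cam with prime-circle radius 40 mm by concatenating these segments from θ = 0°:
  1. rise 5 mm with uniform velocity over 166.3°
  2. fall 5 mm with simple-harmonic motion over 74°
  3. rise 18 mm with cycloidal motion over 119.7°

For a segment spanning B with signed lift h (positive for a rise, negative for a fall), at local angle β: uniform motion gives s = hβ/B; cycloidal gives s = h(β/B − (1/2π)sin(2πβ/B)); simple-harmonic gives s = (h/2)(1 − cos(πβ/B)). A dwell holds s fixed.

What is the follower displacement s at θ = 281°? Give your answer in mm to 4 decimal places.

seg 1 [0°–166.3°] uniform, h=5: full span → s += 5 → s = 5.0000
seg 2 [166.3°–240.3°] simple-harmonic, h=-5: full span → s += -5 → s = 0.0000
seg 3 [240.3°–360°] cycloidal, h=18: θ=281° here. β=40.7, B=119.7. 18·(0.3400 − sin(2π·0.3400)/(2π)) = 3.7016 → s = 3.7016

3.7016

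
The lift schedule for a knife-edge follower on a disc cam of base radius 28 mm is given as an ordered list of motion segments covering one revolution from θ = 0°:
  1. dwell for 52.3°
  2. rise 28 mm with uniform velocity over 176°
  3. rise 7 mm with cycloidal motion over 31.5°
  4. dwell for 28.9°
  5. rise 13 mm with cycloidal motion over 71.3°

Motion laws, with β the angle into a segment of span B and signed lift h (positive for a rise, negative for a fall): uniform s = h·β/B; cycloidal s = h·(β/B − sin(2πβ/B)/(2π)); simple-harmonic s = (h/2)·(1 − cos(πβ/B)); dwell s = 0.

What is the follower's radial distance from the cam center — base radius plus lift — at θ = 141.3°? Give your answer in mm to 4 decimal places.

seg 1 [0°–52.3°] dwell: s stays 0.0000
seg 2 [52.3°–228.3°] uniform, h=28: θ=141.3° here. β=89, B=176. 28·89/176 = 14.1591 → s = 14.1591
radial distance = base radius + s = 28 + 14.1591 = 42.1591

42.1591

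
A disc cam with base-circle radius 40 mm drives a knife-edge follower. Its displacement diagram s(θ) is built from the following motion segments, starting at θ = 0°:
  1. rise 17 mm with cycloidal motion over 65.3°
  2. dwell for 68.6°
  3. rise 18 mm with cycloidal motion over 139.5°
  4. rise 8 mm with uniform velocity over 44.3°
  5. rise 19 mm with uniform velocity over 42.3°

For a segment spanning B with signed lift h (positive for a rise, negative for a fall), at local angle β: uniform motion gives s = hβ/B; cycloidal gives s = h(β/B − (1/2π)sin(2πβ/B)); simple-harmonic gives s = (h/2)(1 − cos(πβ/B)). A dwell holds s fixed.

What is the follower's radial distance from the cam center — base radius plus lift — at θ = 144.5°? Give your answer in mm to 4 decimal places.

seg 1 [0°–65.3°] cycloidal, h=17: full span → s += 17 → s = 17.0000
seg 2 [65.3°–133.9°] dwell: s stays 17.0000
seg 3 [133.9°–273.4°] cycloidal, h=18: θ=144.5° here. β=10.6, B=139.5. 18·(0.0760 − sin(2π·0.0760)/(2π)) = 0.0514 → s = 17.0514
radial distance = base radius + s = 40 + 17.0514 = 57.0514

57.0514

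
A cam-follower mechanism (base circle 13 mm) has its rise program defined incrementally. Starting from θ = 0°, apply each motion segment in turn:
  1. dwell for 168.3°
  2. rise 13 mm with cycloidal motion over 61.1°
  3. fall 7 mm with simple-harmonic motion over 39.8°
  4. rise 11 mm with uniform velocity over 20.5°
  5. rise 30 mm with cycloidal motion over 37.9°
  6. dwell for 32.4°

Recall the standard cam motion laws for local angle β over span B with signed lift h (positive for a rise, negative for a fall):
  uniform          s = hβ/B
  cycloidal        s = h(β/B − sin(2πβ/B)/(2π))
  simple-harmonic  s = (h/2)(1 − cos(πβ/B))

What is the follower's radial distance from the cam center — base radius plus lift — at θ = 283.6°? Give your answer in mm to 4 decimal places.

seg 1 [0°–168.3°] dwell: s stays 0.0000
seg 2 [168.3°–229.4°] cycloidal, h=13: full span → s += 13 → s = 13.0000
seg 3 [229.4°–269.2°] simple-harmonic, h=-7: full span → s += -7 → s = 6.0000
seg 4 [269.2°–289.7°] uniform, h=11: θ=283.6° here. β=14.4, B=20.5. 11·14.4/20.5 = 7.7268 → s = 13.7268
radial distance = base radius + s = 13 + 13.7268 = 26.7268

26.7268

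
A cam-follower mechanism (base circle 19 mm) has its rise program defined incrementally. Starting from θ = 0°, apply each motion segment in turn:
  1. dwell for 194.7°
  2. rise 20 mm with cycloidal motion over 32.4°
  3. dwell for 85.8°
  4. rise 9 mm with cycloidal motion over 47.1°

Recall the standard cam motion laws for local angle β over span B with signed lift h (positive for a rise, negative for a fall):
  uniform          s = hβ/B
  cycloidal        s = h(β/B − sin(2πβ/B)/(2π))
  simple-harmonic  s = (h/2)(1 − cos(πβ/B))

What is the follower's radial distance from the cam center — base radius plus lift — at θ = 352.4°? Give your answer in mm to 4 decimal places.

seg 1 [0°–194.7°] dwell: s stays 0.0000
seg 2 [194.7°–227.1°] cycloidal, h=20: full span → s += 20 → s = 20.0000
seg 3 [227.1°–312.9°] dwell: s stays 20.0000
seg 4 [312.9°–360°] cycloidal, h=9: θ=352.4° here. β=39.5, B=47.1. 9·(0.8386 − sin(2π·0.8386)/(2π)) = 8.7637 → s = 28.7637
radial distance = base radius + s = 19 + 28.7637 = 47.7637

47.7637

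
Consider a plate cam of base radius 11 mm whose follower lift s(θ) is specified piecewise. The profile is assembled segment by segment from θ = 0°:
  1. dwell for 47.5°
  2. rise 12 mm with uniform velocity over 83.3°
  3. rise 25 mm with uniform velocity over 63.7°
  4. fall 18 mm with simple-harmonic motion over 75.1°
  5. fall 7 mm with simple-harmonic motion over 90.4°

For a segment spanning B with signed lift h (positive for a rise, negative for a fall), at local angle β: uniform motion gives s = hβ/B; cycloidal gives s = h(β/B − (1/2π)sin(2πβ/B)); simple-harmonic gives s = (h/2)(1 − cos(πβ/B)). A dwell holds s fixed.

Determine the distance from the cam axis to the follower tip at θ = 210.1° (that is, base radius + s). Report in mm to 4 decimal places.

seg 1 [0°–47.5°] dwell: s stays 0.0000
seg 2 [47.5°–130.8°] uniform, h=12: full span → s += 12 → s = 12.0000
seg 3 [130.8°–194.5°] uniform, h=25: full span → s += 25 → s = 37.0000
seg 4 [194.5°–269.6°] simple-harmonic, h=-18: θ=210.1° here. β=15.6, B=75.1. -18/2·(1 − cos(π·0.2077)) = -1.8493 → s = 35.1507
radial distance = base radius + s = 11 + 35.1507 = 46.1507

46.1507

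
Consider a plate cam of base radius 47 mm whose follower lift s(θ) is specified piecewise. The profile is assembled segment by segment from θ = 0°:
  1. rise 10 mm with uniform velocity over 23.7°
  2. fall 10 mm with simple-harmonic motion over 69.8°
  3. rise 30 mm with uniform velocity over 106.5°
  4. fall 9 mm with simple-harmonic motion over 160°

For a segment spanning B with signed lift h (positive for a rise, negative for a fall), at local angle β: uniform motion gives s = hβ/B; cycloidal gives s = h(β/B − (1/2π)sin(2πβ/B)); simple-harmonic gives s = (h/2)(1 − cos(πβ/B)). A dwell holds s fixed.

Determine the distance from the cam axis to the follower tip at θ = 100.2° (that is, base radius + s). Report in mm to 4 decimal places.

seg 1 [0°–23.7°] uniform, h=10: full span → s += 10 → s = 10.0000
seg 2 [23.7°–93.5°] simple-harmonic, h=-10: full span → s += -10 → s = 0.0000
seg 3 [93.5°–200°] uniform, h=30: θ=100.2° here. β=6.7, B=106.5. 30·6.7/106.5 = 1.8873 → s = 1.8873
radial distance = base radius + s = 47 + 1.8873 = 48.8873

48.8873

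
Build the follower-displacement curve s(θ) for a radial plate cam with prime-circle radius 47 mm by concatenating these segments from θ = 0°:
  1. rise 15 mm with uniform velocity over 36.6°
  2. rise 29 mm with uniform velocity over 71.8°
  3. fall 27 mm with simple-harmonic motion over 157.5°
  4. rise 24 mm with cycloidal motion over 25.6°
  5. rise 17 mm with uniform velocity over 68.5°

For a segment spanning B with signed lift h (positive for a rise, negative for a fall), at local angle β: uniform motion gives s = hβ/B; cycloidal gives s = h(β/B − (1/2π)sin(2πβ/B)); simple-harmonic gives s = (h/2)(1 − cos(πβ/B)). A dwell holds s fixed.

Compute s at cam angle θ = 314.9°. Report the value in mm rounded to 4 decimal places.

seg 1 [0°–36.6°] uniform, h=15: full span → s += 15 → s = 15.0000
seg 2 [36.6°–108.4°] uniform, h=29: full span → s += 29 → s = 44.0000
seg 3 [108.4°–265.9°] simple-harmonic, h=-27: full span → s += -27 → s = 17.0000
seg 4 [265.9°–291.5°] cycloidal, h=24: full span → s += 24 → s = 41.0000
seg 5 [291.5°–360°] uniform, h=17: θ=314.9° here. β=23.4, B=68.5. 17·23.4/68.5 = 5.8073 → s = 46.8073

46.8073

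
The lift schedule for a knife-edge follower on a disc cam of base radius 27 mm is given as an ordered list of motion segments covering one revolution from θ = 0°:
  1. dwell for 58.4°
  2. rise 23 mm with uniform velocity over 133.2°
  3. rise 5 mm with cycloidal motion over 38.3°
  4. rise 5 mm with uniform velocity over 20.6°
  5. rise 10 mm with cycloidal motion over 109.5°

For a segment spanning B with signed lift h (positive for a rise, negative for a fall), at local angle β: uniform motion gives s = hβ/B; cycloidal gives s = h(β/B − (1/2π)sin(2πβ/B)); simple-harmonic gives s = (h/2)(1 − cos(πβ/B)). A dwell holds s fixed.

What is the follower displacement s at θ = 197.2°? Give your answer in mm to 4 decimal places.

seg 1 [0°–58.4°] dwell: s stays 0.0000
seg 2 [58.4°–191.6°] uniform, h=23: full span → s += 23 → s = 23.0000
seg 3 [191.6°–229.9°] cycloidal, h=5: θ=197.2° here. β=5.6, B=38.3. 5·(0.1462 − sin(2π·0.1462)/(2π)) = 0.0986 → s = 23.0986

23.0986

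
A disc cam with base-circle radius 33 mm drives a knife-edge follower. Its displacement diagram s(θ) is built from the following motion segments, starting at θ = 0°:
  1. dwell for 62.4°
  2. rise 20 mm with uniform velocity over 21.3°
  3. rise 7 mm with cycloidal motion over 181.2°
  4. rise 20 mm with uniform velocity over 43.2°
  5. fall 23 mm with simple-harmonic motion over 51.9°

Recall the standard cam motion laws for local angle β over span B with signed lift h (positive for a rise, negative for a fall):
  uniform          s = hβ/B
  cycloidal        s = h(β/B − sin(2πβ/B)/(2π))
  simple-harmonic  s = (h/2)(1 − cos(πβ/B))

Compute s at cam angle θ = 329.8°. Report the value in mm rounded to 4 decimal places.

seg 1 [0°–62.4°] dwell: s stays 0.0000
seg 2 [62.4°–83.7°] uniform, h=20: full span → s += 20 → s = 20.0000
seg 3 [83.7°–264.9°] cycloidal, h=7: full span → s += 7 → s = 27.0000
seg 4 [264.9°–308.1°] uniform, h=20: full span → s += 20 → s = 47.0000
seg 5 [308.1°–360°] simple-harmonic, h=-23: θ=329.8° here. β=21.7, B=51.9. -23/2·(1 − cos(π·0.4181)) = -8.5740 → s = 38.4260

38.4260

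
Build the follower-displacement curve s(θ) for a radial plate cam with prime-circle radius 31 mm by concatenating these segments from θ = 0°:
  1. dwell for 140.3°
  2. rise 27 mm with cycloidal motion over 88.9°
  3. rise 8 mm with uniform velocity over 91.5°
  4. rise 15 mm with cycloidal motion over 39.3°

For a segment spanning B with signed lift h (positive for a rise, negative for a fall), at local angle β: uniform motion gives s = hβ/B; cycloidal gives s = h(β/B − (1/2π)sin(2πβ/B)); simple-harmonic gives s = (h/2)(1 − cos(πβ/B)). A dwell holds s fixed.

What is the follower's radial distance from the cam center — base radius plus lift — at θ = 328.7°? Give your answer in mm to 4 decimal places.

seg 1 [0°–140.3°] dwell: s stays 0.0000
seg 2 [140.3°–229.2°] cycloidal, h=27: full span → s += 27 → s = 27.0000
seg 3 [229.2°–320.7°] uniform, h=8: full span → s += 8 → s = 35.0000
seg 4 [320.7°–360°] cycloidal, h=15: θ=328.7° here. β=8, B=39.3. 15·(0.2036 − sin(2π·0.2036)/(2π)) = 0.7670 → s = 35.7670
radial distance = base radius + s = 31 + 35.7670 = 66.7670

66.7670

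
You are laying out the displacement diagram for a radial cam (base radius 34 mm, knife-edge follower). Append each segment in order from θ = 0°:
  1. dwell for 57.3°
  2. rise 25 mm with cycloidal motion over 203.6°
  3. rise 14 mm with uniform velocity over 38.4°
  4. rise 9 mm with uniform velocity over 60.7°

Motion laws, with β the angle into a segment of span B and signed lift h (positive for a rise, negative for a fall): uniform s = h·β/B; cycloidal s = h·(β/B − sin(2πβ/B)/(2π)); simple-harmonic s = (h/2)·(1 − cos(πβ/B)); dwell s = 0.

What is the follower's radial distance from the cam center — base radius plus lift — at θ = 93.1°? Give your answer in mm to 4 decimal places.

seg 1 [0°–57.3°] dwell: s stays 0.0000
seg 2 [57.3°–260.9°] cycloidal, h=25: θ=93.1° here. β=35.8, B=203.6. 25·(0.1758 − sin(2π·0.1758)/(2π)) = 0.8412 → s = 0.8412
radial distance = base radius + s = 34 + 0.8412 = 34.8412

34.8412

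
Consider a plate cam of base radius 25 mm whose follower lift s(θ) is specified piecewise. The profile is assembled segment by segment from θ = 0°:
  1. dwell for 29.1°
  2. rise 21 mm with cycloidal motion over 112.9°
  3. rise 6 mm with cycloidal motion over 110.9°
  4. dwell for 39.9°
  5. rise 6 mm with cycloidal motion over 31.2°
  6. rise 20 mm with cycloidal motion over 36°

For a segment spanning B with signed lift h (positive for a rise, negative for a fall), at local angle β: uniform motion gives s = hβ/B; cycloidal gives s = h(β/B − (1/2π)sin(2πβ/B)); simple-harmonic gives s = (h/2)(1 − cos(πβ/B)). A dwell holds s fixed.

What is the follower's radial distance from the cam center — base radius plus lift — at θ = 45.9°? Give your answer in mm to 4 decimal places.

seg 1 [0°–29.1°] dwell: s stays 0.0000
seg 2 [29.1°–142°] cycloidal, h=21: θ=45.9° here. β=16.8, B=112.9. 21·(0.1488 − sin(2π·0.1488)/(2π)) = 0.4358 → s = 0.4358
radial distance = base radius + s = 25 + 0.4358 = 25.4358

25.4358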